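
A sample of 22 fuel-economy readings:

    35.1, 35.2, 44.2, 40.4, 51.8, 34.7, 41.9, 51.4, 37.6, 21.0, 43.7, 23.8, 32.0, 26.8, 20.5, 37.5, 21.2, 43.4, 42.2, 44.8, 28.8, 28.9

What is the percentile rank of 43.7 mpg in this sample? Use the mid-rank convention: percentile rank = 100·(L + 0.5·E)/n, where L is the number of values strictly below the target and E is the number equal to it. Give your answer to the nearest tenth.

79.5

Sorted: 20.5, 21.0, 21.2, 23.8, 26.8, 28.8, 28.9, 32.0, 34.7, 35.1, 35.2, 37.5, 37.6, 40.4, 41.9, 42.2, 43.4, 43.7, 44.2, 44.8, 51.4, 51.8.
Count below 43.7: L = 17; count equal: E = 1; n = 22.
Percentile rank = 100·(17 + 0.5·1)/22 = 100·17.5/22 = 79.55.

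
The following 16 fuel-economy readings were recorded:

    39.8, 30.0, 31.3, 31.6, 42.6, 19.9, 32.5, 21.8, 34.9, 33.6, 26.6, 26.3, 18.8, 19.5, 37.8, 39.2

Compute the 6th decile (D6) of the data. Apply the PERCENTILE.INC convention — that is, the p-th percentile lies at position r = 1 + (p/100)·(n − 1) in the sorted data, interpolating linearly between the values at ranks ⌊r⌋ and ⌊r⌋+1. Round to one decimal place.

32.5

Sorted: 18.8, 19.5, 19.9, 21.8, 26.3, 26.6, 30.0, 31.3, 31.6, 32.5, 33.6, 34.9, 37.8, 39.2, 39.8, 42.6.
n = 16.
r = 1 + (60/100)·(16 − 1) = 1 + 9 = 10.
r is an integer, so P60 is the value at rank 10: 32.5.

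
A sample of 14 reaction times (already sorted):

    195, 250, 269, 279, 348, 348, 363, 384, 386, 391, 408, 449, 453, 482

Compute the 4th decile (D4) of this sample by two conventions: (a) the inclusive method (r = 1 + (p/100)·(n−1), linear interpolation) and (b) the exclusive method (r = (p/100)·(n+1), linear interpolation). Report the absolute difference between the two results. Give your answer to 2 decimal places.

n = 14.
(a) r = 6.2; between ranks 6 (348) and 7 (363): 351.
(b) r = 6 → value at rank 6 = 348.
|351 − 348| = 3.

3.00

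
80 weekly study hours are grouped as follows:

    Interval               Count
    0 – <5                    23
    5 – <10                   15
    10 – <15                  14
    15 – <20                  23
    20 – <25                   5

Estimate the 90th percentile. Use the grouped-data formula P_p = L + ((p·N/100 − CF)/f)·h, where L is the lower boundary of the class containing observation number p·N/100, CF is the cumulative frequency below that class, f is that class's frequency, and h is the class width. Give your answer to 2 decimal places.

19.35

N = 80; target position k = 90/100 · 80 = 72.
Cumulative frequencies: 23, 38, 52, 75, 80.
Observation 72 falls in the class 15 – <20.
L = 15, CF = 52, f = 23, h = 5.
P90 = 15 + ((72 − 52)/23)·5 = 15 + 4.34783 = 19.3478.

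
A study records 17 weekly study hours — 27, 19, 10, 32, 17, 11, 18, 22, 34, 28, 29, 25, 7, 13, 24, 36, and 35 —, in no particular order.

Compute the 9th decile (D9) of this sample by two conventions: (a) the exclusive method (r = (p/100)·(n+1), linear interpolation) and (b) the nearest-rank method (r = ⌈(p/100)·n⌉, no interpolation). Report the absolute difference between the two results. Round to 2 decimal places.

Sorted: 7, 10, 11, 13, 17, 18, 19, 22, 24, 25, 27, 28, 29, 32, 34, 35, 36.
n = 17.
(a) r = 16.2; between ranks 16 (35) and 17 (36): 35.2.
(b) the nearest-rank method: rank 16 → 35.
|35.2 − 35| = 0.2.

0.20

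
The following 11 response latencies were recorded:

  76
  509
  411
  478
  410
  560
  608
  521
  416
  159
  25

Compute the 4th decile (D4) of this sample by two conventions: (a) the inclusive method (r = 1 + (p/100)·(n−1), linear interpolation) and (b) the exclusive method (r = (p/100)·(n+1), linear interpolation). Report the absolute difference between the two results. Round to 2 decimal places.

Sorted: 25, 76, 159, 410, 411, 416, 478, 509, 521, 560, 608.
n = 11.
(a) r = 5 → value at rank 5 = 411.
(b) r = 4.8; between ranks 4 (410) and 5 (411): 410.8.
|411 − 410.8| = 0.2.

0.20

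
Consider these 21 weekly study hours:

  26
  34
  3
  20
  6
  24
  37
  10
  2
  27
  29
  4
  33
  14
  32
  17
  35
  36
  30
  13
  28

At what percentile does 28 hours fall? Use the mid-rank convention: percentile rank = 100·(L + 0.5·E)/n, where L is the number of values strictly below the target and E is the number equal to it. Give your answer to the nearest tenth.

Sorted: 2, 3, 4, 6, 10, 13, 14, 17, 20, 24, 26, 27, 28, 29, 30, 32, 33, 34, 35, 36, 37.
Count below 28: L = 12; count equal: E = 1; n = 21.
Percentile rank = 100·(12 + 0.5·1)/21 = 100·12.5/21 = 59.52.

59.5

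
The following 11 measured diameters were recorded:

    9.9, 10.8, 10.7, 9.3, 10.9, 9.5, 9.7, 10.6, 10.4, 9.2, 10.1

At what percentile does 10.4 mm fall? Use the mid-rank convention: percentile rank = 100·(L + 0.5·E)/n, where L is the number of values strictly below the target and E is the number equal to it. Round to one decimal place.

Sorted: 9.2, 9.3, 9.5, 9.7, 9.9, 10.1, 10.4, 10.6, 10.7, 10.8, 10.9.
Count below 10.4: L = 6; count equal: E = 1; n = 11.
Percentile rank = 100·(6 + 0.5·1)/11 = 100·6.5/11 = 59.09.

59.1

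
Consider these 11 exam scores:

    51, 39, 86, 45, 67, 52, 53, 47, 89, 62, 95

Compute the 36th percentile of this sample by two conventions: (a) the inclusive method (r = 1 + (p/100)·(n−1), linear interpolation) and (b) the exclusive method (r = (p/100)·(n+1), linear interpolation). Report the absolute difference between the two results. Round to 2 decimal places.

0.28

Sorted: 39, 45, 47, 51, 52, 53, 62, 67, 86, 89, 95.
n = 11.
(a) r = 4.6; between ranks 4 (51) and 5 (52): 51.6.
(b) r = 4.32; between ranks 4 (51) and 5 (52): 51.32.
|51.6 − 51.32| = 0.28.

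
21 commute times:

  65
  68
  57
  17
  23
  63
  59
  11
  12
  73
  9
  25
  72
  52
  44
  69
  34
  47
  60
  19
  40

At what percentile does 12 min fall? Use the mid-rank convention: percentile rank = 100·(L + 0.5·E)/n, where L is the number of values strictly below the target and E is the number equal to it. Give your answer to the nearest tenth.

Sorted: 9, 11, 12, 17, 19, 23, 25, 34, 40, 44, 47, 52, 57, 59, 60, 63, 65, 68, 69, 72, 73.
Count below 12: L = 2; count equal: E = 1; n = 21.
Percentile rank = 100·(2 + 0.5·1)/21 = 100·2.5/21 = 11.9.

11.9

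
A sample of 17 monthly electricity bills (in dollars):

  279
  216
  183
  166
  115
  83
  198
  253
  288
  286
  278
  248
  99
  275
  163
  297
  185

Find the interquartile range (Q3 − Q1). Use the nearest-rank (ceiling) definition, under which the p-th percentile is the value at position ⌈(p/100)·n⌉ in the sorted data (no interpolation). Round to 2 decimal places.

Sorted: 83, 99, 115, 163, 166, 183, 185, 198, 216, 248, 253, 275, 278, 279, 286, 288, 297.
n = 17.
P25: rank ⌈25/100·17⌉ = 5 → 166.
P75: rank ⌈75/100·17⌉ = 13 → 278.
Difference: 278 − 166 = 112.

112.00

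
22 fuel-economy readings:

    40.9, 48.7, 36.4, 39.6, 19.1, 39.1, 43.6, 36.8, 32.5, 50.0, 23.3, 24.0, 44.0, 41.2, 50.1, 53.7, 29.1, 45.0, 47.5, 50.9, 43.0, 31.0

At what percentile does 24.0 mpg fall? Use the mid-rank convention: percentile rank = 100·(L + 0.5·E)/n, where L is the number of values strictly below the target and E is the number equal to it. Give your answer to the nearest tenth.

11.4

Sorted: 19.1, 23.3, 24.0, 29.1, 31.0, 32.5, 36.4, 36.8, 39.1, 39.6, 40.9, 41.2, 43.0, 43.6, 44.0, 45.0, 47.5, 48.7, 50.0, 50.1, 50.9, 53.7.
Count below 24.0: L = 2; count equal: E = 1; n = 22.
Percentile rank = 100·(2 + 0.5·1)/22 = 100·2.5/22 = 11.36.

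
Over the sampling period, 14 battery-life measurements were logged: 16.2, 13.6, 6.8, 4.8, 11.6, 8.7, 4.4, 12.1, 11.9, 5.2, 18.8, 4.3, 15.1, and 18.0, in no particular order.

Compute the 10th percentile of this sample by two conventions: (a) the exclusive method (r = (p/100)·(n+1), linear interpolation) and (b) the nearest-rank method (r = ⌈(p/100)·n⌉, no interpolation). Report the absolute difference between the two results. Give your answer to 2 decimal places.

Sorted: 4.3, 4.4, 4.8, 5.2, 6.8, 8.7, 11.6, 11.9, 12.1, 13.6, 15.1, 16.2, 18.0, 18.8.
n = 14.
(a) r = 1.5; between ranks 1 (4.3) and 2 (4.4): 4.35.
(b) the nearest-rank method: rank 2 → 4.4.
|4.35 − 4.4| = 0.05.

0.05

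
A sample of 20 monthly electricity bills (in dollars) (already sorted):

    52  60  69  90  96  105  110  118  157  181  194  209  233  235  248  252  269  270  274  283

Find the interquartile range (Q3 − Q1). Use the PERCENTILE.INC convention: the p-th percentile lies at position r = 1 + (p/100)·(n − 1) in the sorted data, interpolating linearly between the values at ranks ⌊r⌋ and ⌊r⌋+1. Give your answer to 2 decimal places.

146.25

n = 20.
P25: r = 5.75; ranks 5–6 are 96, 105; interpolating gives 102.75.
P75: r = 15.25; ranks 15–16 are 248, 252; interpolating gives 249.
Difference: 249 − 102.75 = 146.25.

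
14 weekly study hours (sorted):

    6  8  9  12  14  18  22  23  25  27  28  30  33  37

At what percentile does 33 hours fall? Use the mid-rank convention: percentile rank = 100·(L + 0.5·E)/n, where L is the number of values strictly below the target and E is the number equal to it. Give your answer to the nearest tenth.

89.3

Count below 33: L = 12; count equal: E = 1; n = 14.
Percentile rank = 100·(12 + 0.5·1)/14 = 100·12.5/14 = 89.29.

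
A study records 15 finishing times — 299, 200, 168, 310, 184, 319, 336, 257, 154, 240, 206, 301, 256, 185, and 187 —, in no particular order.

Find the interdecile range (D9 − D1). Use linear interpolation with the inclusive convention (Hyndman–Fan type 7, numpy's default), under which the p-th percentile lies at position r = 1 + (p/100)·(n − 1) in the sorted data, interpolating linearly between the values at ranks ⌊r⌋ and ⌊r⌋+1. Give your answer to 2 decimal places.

Sorted: 154, 168, 184, 185, 187, 200, 206, 240, 256, 257, 299, 301, 310, 319, 336.
n = 15.
P10: r = 2.4; ranks 2–3 are 168, 184; interpolating gives 174.4.
P90: r = 13.6; ranks 13–14 are 310, 319; interpolating gives 315.4.
Difference: 315.4 − 174.4 = 141.

141.00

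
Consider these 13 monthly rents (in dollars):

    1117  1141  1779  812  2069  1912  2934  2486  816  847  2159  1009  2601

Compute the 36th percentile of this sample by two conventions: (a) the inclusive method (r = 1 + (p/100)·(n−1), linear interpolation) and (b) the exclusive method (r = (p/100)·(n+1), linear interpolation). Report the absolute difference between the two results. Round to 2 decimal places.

6.72

Sorted: 812, 816, 847, 1009, 1117, 1141, 1779, 1912, 2069, 2159, 2486, 2601, 2934.
n = 13.
(a) r = 5.32; between ranks 5 (1117) and 6 (1141): 1124.68.
(b) r = 5.04; between ranks 5 (1117) and 6 (1141): 1117.96.
|1124.68 − 1117.96| = 6.72.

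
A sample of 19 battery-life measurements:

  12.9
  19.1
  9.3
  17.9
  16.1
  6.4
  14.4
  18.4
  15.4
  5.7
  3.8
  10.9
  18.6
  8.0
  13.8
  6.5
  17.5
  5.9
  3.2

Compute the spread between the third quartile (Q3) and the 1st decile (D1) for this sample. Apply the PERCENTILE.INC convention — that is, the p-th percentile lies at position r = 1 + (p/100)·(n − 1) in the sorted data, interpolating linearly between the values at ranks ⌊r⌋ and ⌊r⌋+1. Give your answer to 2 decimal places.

Sorted: 3.2, 3.8, 5.7, 5.9, 6.4, 6.5, 8.0, 9.3, 10.9, 12.9, 13.8, 14.4, 15.4, 16.1, 17.5, 17.9, 18.4, 18.6, 19.1.
n = 19.
P10: r = 2.8; ranks 2–3 are 3.8, 5.7; interpolating gives 5.32.
P75: r = 14.5; ranks 14–15 are 16.1, 17.5; interpolating gives 16.8.
Difference: 16.8 − 5.32 = 11.48.

11.48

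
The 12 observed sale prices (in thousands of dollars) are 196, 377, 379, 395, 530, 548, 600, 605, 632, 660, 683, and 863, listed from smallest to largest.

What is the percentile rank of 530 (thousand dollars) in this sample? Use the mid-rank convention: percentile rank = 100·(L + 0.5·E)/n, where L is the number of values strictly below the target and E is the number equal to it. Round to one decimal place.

Count below 530: L = 4; count equal: E = 1; n = 12.
Percentile rank = 100·(4 + 0.5·1)/12 = 100·4.5/12 = 37.5.

37.5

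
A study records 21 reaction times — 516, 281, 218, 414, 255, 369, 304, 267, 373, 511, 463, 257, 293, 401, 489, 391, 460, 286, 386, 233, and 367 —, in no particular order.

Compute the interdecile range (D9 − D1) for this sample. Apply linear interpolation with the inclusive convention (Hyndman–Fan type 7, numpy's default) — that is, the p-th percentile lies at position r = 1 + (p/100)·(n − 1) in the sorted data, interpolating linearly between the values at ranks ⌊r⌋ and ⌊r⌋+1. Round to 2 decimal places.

Sorted: 218, 233, 255, 257, 267, 281, 286, 293, 304, 367, 369, 373, 386, 391, 401, 414, 460, 463, 489, 511, 516.
n = 21.
P10: r = 3 (integer) → 255.
P90: r = 19 (integer) → 489.
Difference: 489 − 255 = 234.

234.00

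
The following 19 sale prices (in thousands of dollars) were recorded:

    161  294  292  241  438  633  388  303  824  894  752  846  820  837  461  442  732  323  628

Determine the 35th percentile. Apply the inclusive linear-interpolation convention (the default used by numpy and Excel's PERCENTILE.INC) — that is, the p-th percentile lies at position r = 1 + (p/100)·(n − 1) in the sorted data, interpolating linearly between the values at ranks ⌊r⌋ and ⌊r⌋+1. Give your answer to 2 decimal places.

Sorted: 161, 241, 292, 294, 303, 323, 388, 438, 442, 461, 628, 633, 732, 752, 820, 824, 837, 846, 894.
n = 19.
r = 1 + (35/100)·(19 − 1) = 1 + 6.3 = 7.3.
Rank 7 is 388 and rank 8 is 438.
Interpolate: 388 + 0.3·(438 − 388) = 388 + 0.3·50 = 403.

403.00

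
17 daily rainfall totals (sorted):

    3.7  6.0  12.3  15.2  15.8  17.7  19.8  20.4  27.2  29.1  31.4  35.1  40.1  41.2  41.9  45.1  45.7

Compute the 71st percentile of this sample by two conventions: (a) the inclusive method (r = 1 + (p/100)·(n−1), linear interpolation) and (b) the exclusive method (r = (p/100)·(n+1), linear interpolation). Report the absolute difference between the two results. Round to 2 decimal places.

n = 17.
(a) r = 12.36; between ranks 12 (35.1) and 13 (40.1): 36.9.
(b) r = 12.78; between ranks 12 (35.1) and 13 (40.1): 39.
|36.9 − 39| = 2.1.

2.10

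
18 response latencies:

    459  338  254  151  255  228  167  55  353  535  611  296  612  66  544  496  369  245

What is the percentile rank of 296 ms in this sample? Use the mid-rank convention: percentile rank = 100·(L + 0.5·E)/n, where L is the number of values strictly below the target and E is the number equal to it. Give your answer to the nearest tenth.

47.2

Sorted: 55, 66, 151, 167, 228, 245, 254, 255, 296, 338, 353, 369, 459, 496, 535, 544, 611, 612.
Count below 296: L = 8; count equal: E = 1; n = 18.
Percentile rank = 100·(8 + 0.5·1)/18 = 100·8.5/18 = 47.22.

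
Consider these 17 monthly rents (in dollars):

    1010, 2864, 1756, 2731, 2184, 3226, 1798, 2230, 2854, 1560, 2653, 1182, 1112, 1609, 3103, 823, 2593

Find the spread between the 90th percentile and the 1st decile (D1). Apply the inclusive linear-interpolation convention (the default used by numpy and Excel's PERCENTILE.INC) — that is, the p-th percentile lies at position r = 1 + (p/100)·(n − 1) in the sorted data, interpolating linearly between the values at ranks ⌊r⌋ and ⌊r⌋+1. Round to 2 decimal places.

Sorted: 823, 1010, 1112, 1182, 1560, 1609, 1756, 1798, 2184, 2230, 2593, 2653, 2731, 2854, 2864, 3103, 3226.
n = 17.
P10: r = 2.6; ranks 2–3 are 1010, 1112; interpolating gives 1071.2.
P90: r = 15.4; ranks 15–16 are 2864, 3103; interpolating gives 2959.6.
Difference: 2959.6 − 1071.2 = 1888.4.

1888.40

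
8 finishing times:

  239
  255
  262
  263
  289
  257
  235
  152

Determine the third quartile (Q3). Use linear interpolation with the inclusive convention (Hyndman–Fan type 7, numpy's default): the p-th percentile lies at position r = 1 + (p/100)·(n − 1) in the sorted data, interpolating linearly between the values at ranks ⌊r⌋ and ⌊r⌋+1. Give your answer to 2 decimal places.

262.25

Sorted: 152, 235, 239, 255, 257, 262, 263, 289.
n = 8.
r = 1 + (75/100)·(8 − 1) = 1 + 5.25 = 6.25.
Rank 6 is 262 and rank 7 is 263.
Interpolate: 262 + 0.25·(263 − 262) = 262 + 0.25·1 = 262.25.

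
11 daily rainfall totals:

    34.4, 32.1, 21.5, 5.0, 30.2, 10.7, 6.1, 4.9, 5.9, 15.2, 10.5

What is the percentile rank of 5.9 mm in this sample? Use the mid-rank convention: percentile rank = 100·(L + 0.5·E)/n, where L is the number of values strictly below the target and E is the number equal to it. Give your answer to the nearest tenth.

Sorted: 4.9, 5.0, 5.9, 6.1, 10.5, 10.7, 15.2, 21.5, 30.2, 32.1, 34.4.
Count below 5.9: L = 2; count equal: E = 1; n = 11.
Percentile rank = 100·(2 + 0.5·1)/11 = 100·2.5/11 = 22.73.

22.7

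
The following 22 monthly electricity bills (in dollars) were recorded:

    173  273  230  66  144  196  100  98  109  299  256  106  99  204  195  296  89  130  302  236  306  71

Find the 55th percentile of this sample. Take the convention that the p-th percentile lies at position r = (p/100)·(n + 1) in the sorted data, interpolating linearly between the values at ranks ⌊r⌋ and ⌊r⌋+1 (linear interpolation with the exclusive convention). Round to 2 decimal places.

Sorted: 66, 71, 89, 98, 99, 100, 106, 109, 130, 144, 173, 195, 196, 204, 230, 236, 256, 273, 296, 299, 302, 306.
n = 22.
r = (55/100)·(22 + 1) = 12.65.
Rank 12 is 195 and rank 13 is 196.
Interpolate: 195 + 0.65·(196 − 195) = 195 + 0.65·1 = 195.65.

195.65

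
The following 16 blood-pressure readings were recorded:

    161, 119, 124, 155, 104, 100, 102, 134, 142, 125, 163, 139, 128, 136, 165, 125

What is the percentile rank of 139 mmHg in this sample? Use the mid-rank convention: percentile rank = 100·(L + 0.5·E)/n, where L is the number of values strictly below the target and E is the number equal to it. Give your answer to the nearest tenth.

Sorted: 100, 102, 104, 119, 124, 125, 125, 128, 134, 136, 139, 142, 155, 161, 163, 165.
Count below 139: L = 10; count equal: E = 1; n = 16.
Percentile rank = 100·(10 + 0.5·1)/16 = 100·10.5/16 = 65.62.

65.6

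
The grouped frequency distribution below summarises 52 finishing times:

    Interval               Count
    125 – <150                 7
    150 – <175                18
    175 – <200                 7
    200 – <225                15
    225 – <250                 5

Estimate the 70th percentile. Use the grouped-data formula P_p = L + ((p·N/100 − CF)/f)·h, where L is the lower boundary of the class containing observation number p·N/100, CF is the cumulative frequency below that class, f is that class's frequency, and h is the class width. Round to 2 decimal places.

207.33

N = 52; target position k = 70/100 · 52 = 36.4.
Cumulative frequencies: 7, 25, 32, 47, 52.
Observation 36.4 falls in the class 200 – <225.
L = 200, CF = 32, f = 15, h = 25.
P70 = 200 + ((36.4 − 32)/15)·25 = 200 + 7.33333 = 207.333.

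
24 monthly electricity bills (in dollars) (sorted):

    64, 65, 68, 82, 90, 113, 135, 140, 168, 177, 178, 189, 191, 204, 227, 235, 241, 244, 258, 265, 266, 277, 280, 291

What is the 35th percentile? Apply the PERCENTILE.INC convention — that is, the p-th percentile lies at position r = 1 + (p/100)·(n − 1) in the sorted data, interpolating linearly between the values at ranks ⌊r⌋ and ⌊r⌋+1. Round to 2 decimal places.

168.45

n = 24.
r = 1 + (35/100)·(24 − 1) = 1 + 8.05 = 9.05.
Rank 9 is 168 and rank 10 is 177.
Interpolate: 168 + 0.05·(177 − 168) = 168 + 0.05·9 = 168.45.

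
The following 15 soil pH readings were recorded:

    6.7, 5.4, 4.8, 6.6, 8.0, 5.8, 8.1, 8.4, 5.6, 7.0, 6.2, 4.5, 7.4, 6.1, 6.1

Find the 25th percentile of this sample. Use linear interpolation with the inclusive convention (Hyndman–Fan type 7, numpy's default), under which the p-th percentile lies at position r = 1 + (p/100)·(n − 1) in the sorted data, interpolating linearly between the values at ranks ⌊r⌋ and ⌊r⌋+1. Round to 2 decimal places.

Sorted: 4.5, 4.8, 5.4, 5.6, 5.8, 6.1, 6.1, 6.2, 6.6, 6.7, 7.0, 7.4, 8.0, 8.1, 8.4.
n = 15.
r = 1 + (25/100)·(15 − 1) = 1 + 3.5 = 4.5.
Rank 4 is 5.6 and rank 5 is 5.8.
Interpolate: 5.6 + 0.5·(5.8 − 5.6) = 5.6 + 0.5·0.2 = 5.7.

5.70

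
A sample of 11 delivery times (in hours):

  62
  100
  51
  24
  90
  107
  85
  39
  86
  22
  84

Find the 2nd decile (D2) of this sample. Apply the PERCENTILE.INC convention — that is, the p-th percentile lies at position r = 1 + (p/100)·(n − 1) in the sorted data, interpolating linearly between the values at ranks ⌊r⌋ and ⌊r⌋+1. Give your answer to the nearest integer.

39

Sorted: 22, 24, 39, 51, 62, 84, 85, 86, 90, 100, 107.
n = 11.
r = 1 + (20/100)·(11 − 1) = 1 + 2 = 3.
r is an integer, so P20 is the value at rank 3: 39.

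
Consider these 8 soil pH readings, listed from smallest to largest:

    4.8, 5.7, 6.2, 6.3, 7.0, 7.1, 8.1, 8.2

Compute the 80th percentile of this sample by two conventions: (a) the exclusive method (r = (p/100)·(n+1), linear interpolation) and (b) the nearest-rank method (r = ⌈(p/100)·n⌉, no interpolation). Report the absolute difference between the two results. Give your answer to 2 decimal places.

0.02

n = 8.
(a) r = 7.2; between ranks 7 (8.1) and 8 (8.2): 8.12.
(b) the nearest-rank method: rank 7 → 8.1.
|8.12 − 8.1| = 0.02.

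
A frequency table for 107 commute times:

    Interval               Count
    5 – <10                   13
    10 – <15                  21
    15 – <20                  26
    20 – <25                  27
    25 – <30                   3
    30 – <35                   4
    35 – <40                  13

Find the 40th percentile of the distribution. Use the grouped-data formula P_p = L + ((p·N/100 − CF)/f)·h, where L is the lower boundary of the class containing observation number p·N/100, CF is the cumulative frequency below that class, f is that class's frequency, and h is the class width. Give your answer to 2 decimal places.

16.69

N = 107; target position k = 40/100 · 107 = 42.8.
Cumulative frequencies: 13, 34, 60, 87, 90, 94, 107.
Observation 42.8 falls in the class 15 – <20.
L = 15, CF = 34, f = 26, h = 5.
P40 = 15 + ((42.8 − 34)/26)·5 = 15 + 1.69231 = 16.6923.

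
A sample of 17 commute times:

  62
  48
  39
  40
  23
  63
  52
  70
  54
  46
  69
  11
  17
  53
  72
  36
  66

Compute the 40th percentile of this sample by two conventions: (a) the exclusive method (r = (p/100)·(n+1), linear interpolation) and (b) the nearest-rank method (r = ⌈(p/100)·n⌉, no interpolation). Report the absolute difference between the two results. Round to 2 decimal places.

0.40

Sorted: 11, 17, 23, 36, 39, 40, 46, 48, 52, 53, 54, 62, 63, 66, 69, 70, 72.
n = 17.
(a) r = 7.2; between ranks 7 (46) and 8 (48): 46.4.
(b) the nearest-rank method: rank 7 → 46.
|46.4 − 46| = 0.4.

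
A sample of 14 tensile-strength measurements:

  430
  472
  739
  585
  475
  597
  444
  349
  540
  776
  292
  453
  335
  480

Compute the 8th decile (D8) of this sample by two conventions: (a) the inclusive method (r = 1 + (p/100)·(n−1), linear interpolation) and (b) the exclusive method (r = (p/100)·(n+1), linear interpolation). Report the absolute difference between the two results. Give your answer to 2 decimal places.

7.20

Sorted: 292, 335, 349, 430, 444, 453, 472, 475, 480, 540, 585, 597, 739, 776.
n = 14.
(a) r = 11.4; between ranks 11 (585) and 12 (597): 589.8.
(b) r = 12 → value at rank 12 = 597.
|589.8 − 597| = 7.2.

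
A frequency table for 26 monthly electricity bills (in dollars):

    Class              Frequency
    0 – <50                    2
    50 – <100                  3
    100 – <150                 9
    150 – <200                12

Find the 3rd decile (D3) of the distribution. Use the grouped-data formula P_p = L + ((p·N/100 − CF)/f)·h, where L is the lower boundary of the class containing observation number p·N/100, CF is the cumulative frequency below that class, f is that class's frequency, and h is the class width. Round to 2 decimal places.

115.56

N = 26; target position k = 30/100 · 26 = 7.8.
Cumulative frequencies: 2, 5, 14, 26.
Observation 7.8 falls in the class 100 – <150.
L = 100, CF = 5, f = 9, h = 50.
P30 = 100 + ((7.8 − 5)/9)·50 = 100 + 15.5556 = 115.556.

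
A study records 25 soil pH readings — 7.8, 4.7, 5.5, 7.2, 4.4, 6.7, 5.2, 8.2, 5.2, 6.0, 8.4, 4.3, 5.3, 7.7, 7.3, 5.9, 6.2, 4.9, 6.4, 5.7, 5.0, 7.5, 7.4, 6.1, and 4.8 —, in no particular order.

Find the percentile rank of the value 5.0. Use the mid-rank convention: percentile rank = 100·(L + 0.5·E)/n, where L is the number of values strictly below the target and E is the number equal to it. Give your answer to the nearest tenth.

22.0

Sorted: 4.3, 4.4, 4.7, 4.8, 4.9, 5.0, 5.2, 5.2, 5.3, 5.5, 5.7, 5.9, 6.0, 6.1, 6.2, 6.4, 6.7, 7.2, 7.3, 7.4, 7.5, 7.7, 7.8, 8.2, 8.4.
Count below 5.0: L = 5; count equal: E = 1; n = 25.
Percentile rank = 100·(5 + 0.5·1)/25 = 100·5.5/25 = 22.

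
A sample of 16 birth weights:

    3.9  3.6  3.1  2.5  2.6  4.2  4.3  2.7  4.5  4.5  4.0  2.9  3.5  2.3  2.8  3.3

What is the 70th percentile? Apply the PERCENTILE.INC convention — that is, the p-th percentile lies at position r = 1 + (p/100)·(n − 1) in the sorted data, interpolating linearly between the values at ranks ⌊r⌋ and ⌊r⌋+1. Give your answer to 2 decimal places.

3.95

Sorted: 2.3, 2.5, 2.6, 2.7, 2.8, 2.9, 3.1, 3.3, 3.5, 3.6, 3.9, 4.0, 4.2, 4.3, 4.5, 4.5.
n = 16.
r = 1 + (70/100)·(16 − 1) = 1 + 10.5 = 11.5.
Rank 11 is 3.9 and rank 12 is 4.0.
Interpolate: 3.9 + 0.5·(4.0 − 3.9) = 3.9 + 0.5·0.1 = 3.95.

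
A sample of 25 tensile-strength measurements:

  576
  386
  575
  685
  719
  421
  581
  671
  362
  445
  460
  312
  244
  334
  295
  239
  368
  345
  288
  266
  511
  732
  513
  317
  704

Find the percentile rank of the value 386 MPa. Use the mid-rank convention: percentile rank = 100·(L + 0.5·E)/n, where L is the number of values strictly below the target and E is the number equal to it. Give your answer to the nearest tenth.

46.0

Sorted: 239, 244, 266, 288, 295, 312, 317, 334, 345, 362, 368, 386, 421, 445, 460, 511, 513, 575, 576, 581, 671, 685, 704, 719, 732.
Count below 386: L = 11; count equal: E = 1; n = 25.
Percentile rank = 100·(11 + 0.5·1)/25 = 100·11.5/25 = 46.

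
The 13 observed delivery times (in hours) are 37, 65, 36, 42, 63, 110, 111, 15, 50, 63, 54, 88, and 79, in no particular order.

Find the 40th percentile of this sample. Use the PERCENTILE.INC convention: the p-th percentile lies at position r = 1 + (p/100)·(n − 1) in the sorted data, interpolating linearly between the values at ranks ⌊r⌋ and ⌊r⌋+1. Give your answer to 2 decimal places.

53.20

Sorted: 15, 36, 37, 42, 50, 54, 63, 63, 65, 79, 88, 110, 111.
n = 13.
r = 1 + (40/100)·(13 − 1) = 1 + 4.8 = 5.8.
Rank 5 is 50 and rank 6 is 54.
Interpolate: 50 + 0.8·(54 − 50) = 50 + 0.8·4 = 53.2.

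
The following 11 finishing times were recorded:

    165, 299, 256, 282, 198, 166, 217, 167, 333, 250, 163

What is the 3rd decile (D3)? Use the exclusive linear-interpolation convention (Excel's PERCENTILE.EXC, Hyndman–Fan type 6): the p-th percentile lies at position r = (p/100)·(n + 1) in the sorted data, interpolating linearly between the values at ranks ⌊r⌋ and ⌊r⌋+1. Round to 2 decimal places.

Sorted: 163, 165, 166, 167, 198, 217, 250, 256, 282, 299, 333.
n = 11.
r = (30/100)·(11 + 1) = 3.6.
Rank 3 is 166 and rank 4 is 167.
Interpolate: 166 + 0.6·(167 − 166) = 166 + 0.6·1 = 166.6.

166.60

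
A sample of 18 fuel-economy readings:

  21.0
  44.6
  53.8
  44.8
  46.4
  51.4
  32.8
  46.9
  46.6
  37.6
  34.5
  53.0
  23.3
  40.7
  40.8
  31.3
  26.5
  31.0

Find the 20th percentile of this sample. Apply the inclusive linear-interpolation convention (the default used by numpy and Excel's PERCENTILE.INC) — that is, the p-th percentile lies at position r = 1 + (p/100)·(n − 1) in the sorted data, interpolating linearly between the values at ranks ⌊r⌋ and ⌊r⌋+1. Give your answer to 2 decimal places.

Sorted: 21.0, 23.3, 26.5, 31.0, 31.3, 32.8, 34.5, 37.6, 40.7, 40.8, 44.6, 44.8, 46.4, 46.6, 46.9, 51.4, 53.0, 53.8.
n = 18.
r = 1 + (20/100)·(18 − 1) = 1 + 3.4 = 4.4.
Rank 4 is 31.0 and rank 5 is 31.3.
Interpolate: 31.0 + 0.4·(31.3 − 31.0) = 31.0 + 0.4·0.3 = 31.12.

31.12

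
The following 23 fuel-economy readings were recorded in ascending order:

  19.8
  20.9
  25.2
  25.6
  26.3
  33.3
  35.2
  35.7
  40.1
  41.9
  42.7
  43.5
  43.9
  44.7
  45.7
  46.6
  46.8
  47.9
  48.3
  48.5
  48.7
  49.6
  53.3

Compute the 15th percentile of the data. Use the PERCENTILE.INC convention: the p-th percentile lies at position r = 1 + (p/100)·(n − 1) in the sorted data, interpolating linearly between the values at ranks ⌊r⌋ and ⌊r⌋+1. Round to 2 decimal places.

25.81

n = 23.
r = 1 + (15/100)·(23 − 1) = 1 + 3.3 = 4.3.
Rank 4 is 25.6 and rank 5 is 26.3.
Interpolate: 25.6 + 0.3·(26.3 − 25.6) = 25.6 + 0.3·0.7 = 25.81.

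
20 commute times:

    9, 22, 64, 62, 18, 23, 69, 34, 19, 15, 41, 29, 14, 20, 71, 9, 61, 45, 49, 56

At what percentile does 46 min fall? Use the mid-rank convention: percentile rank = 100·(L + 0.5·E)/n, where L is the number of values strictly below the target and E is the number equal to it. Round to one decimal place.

Sorted: 9, 9, 14, 15, 18, 19, 20, 22, 23, 29, 34, 41, 45, 49, 56, 61, 62, 64, 69, 71.
Count below 46: L = 13; count equal: E = 0; n = 20.
Percentile rank = 100·(13 + 0.5·0)/20 = 100·13/20 = 65.

65.0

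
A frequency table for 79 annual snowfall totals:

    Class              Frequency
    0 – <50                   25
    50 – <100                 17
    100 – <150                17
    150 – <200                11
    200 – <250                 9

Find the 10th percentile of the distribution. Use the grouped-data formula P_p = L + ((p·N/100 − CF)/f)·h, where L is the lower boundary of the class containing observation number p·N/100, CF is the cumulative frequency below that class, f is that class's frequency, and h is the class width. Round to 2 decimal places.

N = 79; target position k = 10/100 · 79 = 7.9.
Cumulative frequencies: 25, 42, 59, 70, 79.
Observation 7.9 falls in the class 0 – <50.
L = 0, CF = 0, f = 25, h = 50.
P10 = 0 + ((7.9 − 0)/25)·50 = 0 + 15.8 = 15.8.

15.80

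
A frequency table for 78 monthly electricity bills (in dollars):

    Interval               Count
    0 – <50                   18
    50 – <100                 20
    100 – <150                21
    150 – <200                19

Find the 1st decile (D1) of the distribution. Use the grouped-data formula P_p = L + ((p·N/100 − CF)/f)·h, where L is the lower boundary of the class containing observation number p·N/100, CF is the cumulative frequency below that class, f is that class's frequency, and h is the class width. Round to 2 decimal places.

21.67

N = 78; target position k = 10/100 · 78 = 7.8.
Cumulative frequencies: 18, 38, 59, 78.
Observation 7.8 falls in the class 0 – <50.
L = 0, CF = 0, f = 18, h = 50.
P10 = 0 + ((7.8 − 0)/18)·50 = 0 + 21.6667 = 21.6667.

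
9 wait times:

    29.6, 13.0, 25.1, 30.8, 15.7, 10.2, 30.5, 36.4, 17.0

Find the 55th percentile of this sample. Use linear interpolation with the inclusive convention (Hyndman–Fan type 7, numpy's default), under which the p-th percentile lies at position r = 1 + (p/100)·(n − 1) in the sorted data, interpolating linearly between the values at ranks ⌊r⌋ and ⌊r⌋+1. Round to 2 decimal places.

26.90

Sorted: 10.2, 13.0, 15.7, 17.0, 25.1, 29.6, 30.5, 30.8, 36.4.
n = 9.
r = 1 + (55/100)·(9 − 1) = 1 + 4.4 = 5.4.
Rank 5 is 25.1 and rank 6 is 29.6.
Interpolate: 25.1 + 0.4·(29.6 − 25.1) = 25.1 + 0.4·4.5 = 26.9.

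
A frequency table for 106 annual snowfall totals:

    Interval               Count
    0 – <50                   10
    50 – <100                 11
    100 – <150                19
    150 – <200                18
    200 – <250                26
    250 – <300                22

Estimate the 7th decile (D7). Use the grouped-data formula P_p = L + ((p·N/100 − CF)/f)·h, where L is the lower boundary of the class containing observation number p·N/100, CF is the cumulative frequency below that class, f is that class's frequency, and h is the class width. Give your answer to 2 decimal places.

231.15

N = 106; target position k = 70/100 · 106 = 74.2.
Cumulative frequencies: 10, 21, 40, 58, 84, 106.
Observation 74.2 falls in the class 200 – <250.
L = 200, CF = 58, f = 26, h = 50.
P70 = 200 + ((74.2 − 58)/26)·50 = 200 + 31.1538 = 231.154.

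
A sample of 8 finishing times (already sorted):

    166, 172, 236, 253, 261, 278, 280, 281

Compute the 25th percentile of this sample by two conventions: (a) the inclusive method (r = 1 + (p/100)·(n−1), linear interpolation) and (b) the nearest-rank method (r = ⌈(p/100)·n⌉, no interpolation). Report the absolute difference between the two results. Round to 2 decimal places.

n = 8.
(a) r = 2.75; between ranks 2 (172) and 3 (236): 220.
(b) the nearest-rank method: rank 2 → 172.
|220 − 172| = 48.

48.00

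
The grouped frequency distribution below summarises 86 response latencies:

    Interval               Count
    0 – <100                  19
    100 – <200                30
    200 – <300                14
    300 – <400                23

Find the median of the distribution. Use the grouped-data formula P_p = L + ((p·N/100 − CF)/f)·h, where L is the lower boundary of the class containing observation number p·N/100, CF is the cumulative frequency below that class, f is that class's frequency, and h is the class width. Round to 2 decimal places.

180.00

N = 86; target position k = 50/100 · 86 = 43.
Cumulative frequencies: 19, 49, 63, 86.
Observation 43 falls in the class 100 – <200.
L = 100, CF = 19, f = 30, h = 100.
P50 = 100 + ((43 − 19)/30)·100 = 100 + 80 = 180.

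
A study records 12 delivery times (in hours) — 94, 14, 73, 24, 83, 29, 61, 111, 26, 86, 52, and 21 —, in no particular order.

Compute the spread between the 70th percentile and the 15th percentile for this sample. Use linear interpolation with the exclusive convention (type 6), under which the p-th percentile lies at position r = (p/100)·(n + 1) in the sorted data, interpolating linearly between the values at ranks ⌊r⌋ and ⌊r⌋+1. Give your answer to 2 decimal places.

62.65

Sorted: 14, 21, 24, 26, 29, 52, 61, 73, 83, 86, 94, 111.
n = 12.
P15: r = 1.95; ranks 1–2 are 14, 21; interpolating gives 20.65.
P70: r = 9.1; ranks 9–10 are 83, 86; interpolating gives 83.3.
Difference: 83.3 − 20.65 = 62.65.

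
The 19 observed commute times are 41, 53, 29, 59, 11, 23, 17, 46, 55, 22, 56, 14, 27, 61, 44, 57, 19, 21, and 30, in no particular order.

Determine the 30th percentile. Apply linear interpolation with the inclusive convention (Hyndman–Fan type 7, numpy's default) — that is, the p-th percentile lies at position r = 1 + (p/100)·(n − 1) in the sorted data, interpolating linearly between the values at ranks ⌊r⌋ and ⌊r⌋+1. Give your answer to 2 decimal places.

22.40

Sorted: 11, 14, 17, 19, 21, 22, 23, 27, 29, 30, 41, 44, 46, 53, 55, 56, 57, 59, 61.
n = 19.
r = 1 + (30/100)·(19 − 1) = 1 + 5.4 = 6.4.
Rank 6 is 22 and rank 7 is 23.
Interpolate: 22 + 0.4·(23 − 22) = 22 + 0.4·1 = 22.4.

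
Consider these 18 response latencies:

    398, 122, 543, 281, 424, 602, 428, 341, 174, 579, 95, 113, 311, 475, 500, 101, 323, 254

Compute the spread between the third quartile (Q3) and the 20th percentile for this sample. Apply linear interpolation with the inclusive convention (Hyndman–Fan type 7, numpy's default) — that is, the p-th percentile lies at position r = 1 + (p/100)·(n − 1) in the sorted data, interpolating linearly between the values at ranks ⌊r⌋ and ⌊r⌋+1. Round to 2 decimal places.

Sorted: 95, 101, 113, 122, 174, 254, 281, 311, 323, 341, 398, 424, 428, 475, 500, 543, 579, 602.
n = 18.
P20: r = 4.4; ranks 4–5 are 122, 174; interpolating gives 142.8.
P75: r = 13.75; ranks 13–14 are 428, 475; interpolating gives 463.25.
Difference: 463.25 − 142.8 = 320.45.

320.45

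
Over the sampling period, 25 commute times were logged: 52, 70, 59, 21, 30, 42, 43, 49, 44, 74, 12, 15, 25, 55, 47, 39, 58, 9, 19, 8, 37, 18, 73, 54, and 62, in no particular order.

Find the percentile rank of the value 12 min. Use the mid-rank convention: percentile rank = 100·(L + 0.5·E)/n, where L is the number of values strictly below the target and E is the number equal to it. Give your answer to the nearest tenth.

10.0

Sorted: 8, 9, 12, 15, 18, 19, 21, 25, 30, 37, 39, 42, 43, 44, 47, 49, 52, 54, 55, 58, 59, 62, 70, 73, 74.
Count below 12: L = 2; count equal: E = 1; n = 25.
Percentile rank = 100·(2 + 0.5·1)/25 = 100·2.5/25 = 10.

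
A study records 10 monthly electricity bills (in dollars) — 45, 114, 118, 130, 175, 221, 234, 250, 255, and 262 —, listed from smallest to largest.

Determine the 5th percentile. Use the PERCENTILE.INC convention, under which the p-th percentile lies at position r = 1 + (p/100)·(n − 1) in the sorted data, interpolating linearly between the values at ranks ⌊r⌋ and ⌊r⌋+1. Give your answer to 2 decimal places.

n = 10.
r = 1 + (5/100)·(10 − 1) = 1 + 0.45 = 1.45.
Rank 1 is 45 and rank 2 is 114.
Interpolate: 45 + 0.45·(114 − 45) = 45 + 0.45·69 = 76.05.

76.05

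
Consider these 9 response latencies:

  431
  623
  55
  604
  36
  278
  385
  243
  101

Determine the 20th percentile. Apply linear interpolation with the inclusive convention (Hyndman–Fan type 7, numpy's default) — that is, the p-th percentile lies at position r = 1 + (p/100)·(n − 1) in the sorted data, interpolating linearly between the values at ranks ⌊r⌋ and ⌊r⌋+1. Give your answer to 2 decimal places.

82.60

Sorted: 36, 55, 101, 243, 278, 385, 431, 604, 623.
n = 9.
r = 1 + (20/100)·(9 − 1) = 1 + 1.6 = 2.6.
Rank 2 is 55 and rank 3 is 101.
Interpolate: 55 + 0.6·(101 − 55) = 55 + 0.6·46 = 82.6.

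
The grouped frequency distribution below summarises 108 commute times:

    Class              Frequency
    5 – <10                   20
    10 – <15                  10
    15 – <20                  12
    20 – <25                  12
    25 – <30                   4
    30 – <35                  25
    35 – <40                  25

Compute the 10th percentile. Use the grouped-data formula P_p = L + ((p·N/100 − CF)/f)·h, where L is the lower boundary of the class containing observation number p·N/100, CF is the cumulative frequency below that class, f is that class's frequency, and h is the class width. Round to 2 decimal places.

N = 108; target position k = 10/100 · 108 = 10.8.
Cumulative frequencies: 20, 30, 42, 54, 58, 83, 108.
Observation 10.8 falls in the class 5 – <10.
L = 5, CF = 0, f = 20, h = 5.
P10 = 5 + ((10.8 − 0)/20)·5 = 5 + 2.7 = 7.7.

7.70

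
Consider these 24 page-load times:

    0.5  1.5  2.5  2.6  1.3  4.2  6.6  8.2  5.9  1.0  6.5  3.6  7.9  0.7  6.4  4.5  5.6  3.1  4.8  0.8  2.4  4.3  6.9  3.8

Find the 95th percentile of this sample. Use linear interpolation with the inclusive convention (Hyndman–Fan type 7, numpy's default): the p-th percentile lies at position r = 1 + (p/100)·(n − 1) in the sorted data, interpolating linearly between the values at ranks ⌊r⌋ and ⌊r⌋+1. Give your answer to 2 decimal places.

7.75

Sorted: 0.5, 0.7, 0.8, 1.0, 1.3, 1.5, 2.4, 2.5, 2.6, 3.1, 3.6, 3.8, 4.2, 4.3, 4.5, 4.8, 5.6, 5.9, 6.4, 6.5, 6.6, 6.9, 7.9, 8.2.
n = 24.
r = 1 + (95/100)·(24 − 1) = 1 + 21.85 = 22.85.
Rank 22 is 6.9 and rank 23 is 7.9.
Interpolate: 6.9 + 0.85·(7.9 − 6.9) = 6.9 + 0.85·1 = 7.75.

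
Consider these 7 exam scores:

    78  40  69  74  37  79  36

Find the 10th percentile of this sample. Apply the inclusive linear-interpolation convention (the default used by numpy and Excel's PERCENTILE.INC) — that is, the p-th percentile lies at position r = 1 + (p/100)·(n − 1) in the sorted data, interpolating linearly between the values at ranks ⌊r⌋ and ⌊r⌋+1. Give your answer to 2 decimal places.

36.60

Sorted: 36, 37, 40, 69, 74, 78, 79.
n = 7.
r = 1 + (10/100)·(7 − 1) = 1 + 0.6 = 1.6.
Rank 1 is 36 and rank 2 is 37.
Interpolate: 36 + 0.6·(37 − 36) = 36 + 0.6·1 = 36.6.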